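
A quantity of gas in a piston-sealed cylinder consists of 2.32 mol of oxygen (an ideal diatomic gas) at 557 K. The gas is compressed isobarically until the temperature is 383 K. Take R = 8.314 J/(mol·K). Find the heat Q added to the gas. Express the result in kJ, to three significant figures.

Isobaric: W = nRΔT = (2.32)(8.314)(-174) = -3356 J.
ΔU = nCᵥΔT with Cᵥ = 5R/2: ΔU = (2.32)(20.79)(-174) = -8390 J.
Q = ΔU + W = -8390 − 3356 = -11747 J.

Q ≈ -11.7 kJ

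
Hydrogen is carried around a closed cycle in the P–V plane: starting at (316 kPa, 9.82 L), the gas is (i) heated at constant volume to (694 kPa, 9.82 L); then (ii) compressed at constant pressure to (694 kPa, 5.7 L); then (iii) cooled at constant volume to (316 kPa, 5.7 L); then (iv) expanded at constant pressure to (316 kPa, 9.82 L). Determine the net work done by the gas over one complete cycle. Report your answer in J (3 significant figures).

W_net ≈ -1560 J

Constant-volume legs do no work.
W(ii) = (694)(5.7 − 9.82) = -2859 J; W(iv) = (316)(9.82 − 5.7) = 1302 J.
W_net = -2859 + 1302 = -1557 J (the counter-clockwise enclosed area).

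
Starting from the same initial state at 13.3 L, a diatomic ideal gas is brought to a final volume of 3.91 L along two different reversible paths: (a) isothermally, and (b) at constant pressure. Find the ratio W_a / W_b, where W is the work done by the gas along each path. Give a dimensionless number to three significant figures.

W_a / W_b ≈ 1.73

Path (a) isothermal: W = P₁V₁ ln(V₂/V₁) → W_a/(P₁V₁) = -1.224.
Path (b) isobaric: W = P₁(V₂ − V₁) → W_b/(P₁V₁) = -0.706.
W_a / W_b = -1.224 / -0.706 = 1.734.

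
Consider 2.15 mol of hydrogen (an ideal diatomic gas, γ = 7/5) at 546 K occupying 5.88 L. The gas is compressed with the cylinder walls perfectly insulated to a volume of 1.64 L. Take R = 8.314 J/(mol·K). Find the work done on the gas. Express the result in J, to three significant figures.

W ≈ 16300 J

Adiabatic: TV^(γ−1) = const with γ = 7/5.
T₂ = T₁ (V₁/V₂)^(γ−1) = 546 × (5.88/1.64)^0.4 = 546 × 1.667 = 909.9 K.
W_by = nCᵥ(T₁ − T₂) = (2.15)(20.79)(546 − 909.9) = -16263 J.
Work on gas = −W_by = 16263 J.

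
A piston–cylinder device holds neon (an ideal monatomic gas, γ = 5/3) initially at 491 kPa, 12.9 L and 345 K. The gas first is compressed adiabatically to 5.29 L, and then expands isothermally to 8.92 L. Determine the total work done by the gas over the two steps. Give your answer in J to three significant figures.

Step 1 (adiabatic): W = (P₁V₁ − P₂V₂)/(γ−1) = (6334 − 11475)/0.667 = -7712 J.
After step 1: P = 2169 kPa, V = 5.29 L, T = 625 K.
Step 2 (isothermal): W = P₁V₁ ln(V₂/V₁) = (11475) ln(8.92/5.29) = 5996 J.
W_total = -7712 + 5996 = -1716 J.

W_total ≈ -1720 J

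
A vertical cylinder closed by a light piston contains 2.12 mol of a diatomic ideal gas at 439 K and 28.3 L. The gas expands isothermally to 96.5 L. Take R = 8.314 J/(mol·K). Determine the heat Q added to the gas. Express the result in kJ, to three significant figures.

Isothermal ⇒ ΔU = 0, so Q = W = nRT ln(V₂/V₁).
Q = (2.12)(8.314)(439) ln(96.5/28.3) = 7738 × 1.227 = 9492 J.

Q ≈ 9.49 kJ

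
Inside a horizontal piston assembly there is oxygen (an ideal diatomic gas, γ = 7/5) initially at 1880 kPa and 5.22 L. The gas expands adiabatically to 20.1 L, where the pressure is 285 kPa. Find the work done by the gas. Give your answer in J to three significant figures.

Adiabatic: W = (P₁V₁ − P₂V₂)/(γ − 1) with γ = 7/5.
P₁V₁ = 9814 J, P₂V₂ = 5728 J.
W = (9814 − 5728) / 0.4 = 10213 J.

W ≈ 10200 J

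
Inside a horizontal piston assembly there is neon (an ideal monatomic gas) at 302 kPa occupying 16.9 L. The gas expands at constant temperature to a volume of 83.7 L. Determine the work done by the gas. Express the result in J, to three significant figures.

Isothermal: W = nRT ln(V₂/V₁) = P₁V₁ ln(V₂/V₁).
P₁V₁ = (302 kPa)(16.9 L) = 5104 J.
W = 5104 × ln(83.7/16.9) = 5104 × 1.6
W_by_gas = 8166 J.

W ≈ 8170 J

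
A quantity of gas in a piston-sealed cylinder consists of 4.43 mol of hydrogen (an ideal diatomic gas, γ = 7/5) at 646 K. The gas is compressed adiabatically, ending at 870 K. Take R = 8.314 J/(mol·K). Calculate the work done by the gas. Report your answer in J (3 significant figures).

Adiabatic ⇒ Q = 0, so W_by = −ΔU = nCᵥ(T₁ − T₂).
Cᵥ = 5R/2 = 20.79 J/(mol·K).
W = (4.43)(20.79)(646 − 870) = -20625 J.

W ≈ -20600 J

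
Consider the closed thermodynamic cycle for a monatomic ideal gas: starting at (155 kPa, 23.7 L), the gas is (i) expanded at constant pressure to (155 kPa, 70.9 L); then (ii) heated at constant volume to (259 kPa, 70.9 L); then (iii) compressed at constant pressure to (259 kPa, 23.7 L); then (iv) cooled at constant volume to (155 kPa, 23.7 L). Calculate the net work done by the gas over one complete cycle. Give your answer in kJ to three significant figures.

Constant-volume legs do no work.
W(i) = (155)(70.9 − 23.7) = 7316 J; W(iii) = (259)(23.7 − 70.9) = -12225 J.
W_net = 7316 − 12225 = -4909 J (the counter-clockwise enclosed area).

W_net ≈ -4.91 kJ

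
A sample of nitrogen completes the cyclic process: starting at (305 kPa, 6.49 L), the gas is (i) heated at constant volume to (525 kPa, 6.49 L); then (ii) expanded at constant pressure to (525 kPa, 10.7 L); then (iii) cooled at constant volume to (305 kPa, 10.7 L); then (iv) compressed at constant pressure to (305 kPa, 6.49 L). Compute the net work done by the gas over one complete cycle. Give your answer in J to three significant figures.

Constant-volume legs do no work.
W(ii) = (525)(10.7 − 6.49) = 2210 J; W(iv) = (305)(6.49 − 10.7) = -1284 J.
W_net = 2210 − 1284 = 926.2 J (the clockwise enclosed area).

W_net ≈ 926 J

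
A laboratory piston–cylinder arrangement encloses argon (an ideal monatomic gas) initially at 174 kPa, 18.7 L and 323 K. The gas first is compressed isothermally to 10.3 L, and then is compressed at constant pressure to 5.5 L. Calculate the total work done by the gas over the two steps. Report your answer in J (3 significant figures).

Step 1 (isothermal): W = P₁V₁ ln(V₂/V₁) = (3254) ln(10.3/18.7) = -1941 J.
After step 1: P = 315.9 kPa, V = 10.3 L, T = 323 K.
Step 2 (isobaric): W = PΔV = (315.9 kPa)(5.5 − 10.3 L) = -1516 J.
W_total = -1941 − 1516 = -3457 J.

W_total ≈ -3460 J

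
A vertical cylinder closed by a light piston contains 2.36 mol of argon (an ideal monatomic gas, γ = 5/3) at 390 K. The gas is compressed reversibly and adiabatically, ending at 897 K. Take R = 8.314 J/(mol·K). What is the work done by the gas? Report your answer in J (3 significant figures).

Adiabatic ⇒ Q = 0, so W_by = −ΔU = nCᵥ(T₁ − T₂).
Cᵥ = 3R/2 = 12.47 J/(mol·K).
W = (2.36)(12.47)(390 − 897) = -14922 J.

W ≈ -14900 J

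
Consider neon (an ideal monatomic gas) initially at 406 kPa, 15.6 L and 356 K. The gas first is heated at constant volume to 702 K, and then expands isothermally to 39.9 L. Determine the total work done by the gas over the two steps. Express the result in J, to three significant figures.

W_total ≈ 11700 J

Step 1 (isochoric): W = 0 (constant volume).
After step 1: P = 800.6 kPa (V unchanged).
Step 2 (isothermal): W = P₁V₁ ln(V₂/V₁) = (12489) ln(39.9/15.6) = 11729 J.
W_total = 0 + 11729 = 11729 J.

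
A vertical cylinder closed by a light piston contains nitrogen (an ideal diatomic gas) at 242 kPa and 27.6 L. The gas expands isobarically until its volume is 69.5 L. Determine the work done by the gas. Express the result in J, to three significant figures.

Isobaric: W = P ΔV.
W = (242 kPa)(69.5 − 27.6 L) = (242)(41.9) = 10140 J.

W ≈ 10100 J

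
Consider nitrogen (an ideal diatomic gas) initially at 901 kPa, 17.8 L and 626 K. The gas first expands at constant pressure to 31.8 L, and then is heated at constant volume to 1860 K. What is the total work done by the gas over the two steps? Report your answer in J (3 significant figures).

W_total ≈ 12600 J

Step 1 (isobaric): W = PΔV = (901 kPa)(31.8 − 17.8 L) = 12614 J.
Step 2 (isochoric): W = 0 (constant volume).
W_total = 12614 + 0 = 12614 J.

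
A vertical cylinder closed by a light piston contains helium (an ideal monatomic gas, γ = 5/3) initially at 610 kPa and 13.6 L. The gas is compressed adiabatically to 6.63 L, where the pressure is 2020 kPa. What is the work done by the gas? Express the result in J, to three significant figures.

W ≈ -7640 J

Adiabatic: W = (P₁V₁ − P₂V₂)/(γ − 1) with γ = 5/3.
P₁V₁ = 8296 J, P₂V₂ = 13393 J.
W = (8296 − 13393) / 0.6667 = -7645 J.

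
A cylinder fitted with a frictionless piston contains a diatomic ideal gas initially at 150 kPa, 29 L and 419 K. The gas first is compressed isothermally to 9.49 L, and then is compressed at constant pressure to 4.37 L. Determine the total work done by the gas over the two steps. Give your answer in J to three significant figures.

W_total ≈ -7210 J

Step 1 (isothermal): W = P₁V₁ ln(V₂/V₁) = (4350) ln(9.49/29) = -4859 J.
After step 1: P = 458.4 kPa, V = 9.49 L, T = 419 K.
Step 2 (isobaric): W = PΔV = (458.4 kPa)(4.37 − 9.49 L) = -2347 J.
W_total = -4859 − 2347 = -7206 J.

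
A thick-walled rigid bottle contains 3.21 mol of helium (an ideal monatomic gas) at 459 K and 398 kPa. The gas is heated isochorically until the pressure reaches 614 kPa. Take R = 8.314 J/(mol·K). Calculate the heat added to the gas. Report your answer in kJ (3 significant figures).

Constant volume ⇒ W = 0, so Q = ΔU = nCᵥΔT with Cᵥ = 3R/2 = 12.47 J/(mol·K).
At constant V, T₂/T₁ = P₂/P₁ ⇒ ΔT = T₁(P₂/P₁ − 1) = 459·(614/398 − 1) = 249.1 K.
ΔU = (3.21)(12.47)(249.1) = 9972 J.

Q ≈ 9.97 kJ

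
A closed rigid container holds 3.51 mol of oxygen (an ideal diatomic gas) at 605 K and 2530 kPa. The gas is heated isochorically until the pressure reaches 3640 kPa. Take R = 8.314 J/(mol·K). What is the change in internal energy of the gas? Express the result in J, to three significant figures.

ΔU ≈ 19400 J

Constant volume ⇒ W = 0, so Q = ΔU = nCᵥΔT with Cᵥ = 5R/2 = 20.79 J/(mol·K).
At constant V, T₂/T₁ = P₂/P₁ ⇒ ΔT = T₁(P₂/P₁ − 1) = 605·(3640/2530 − 1) = 265.4 K.
ΔU = (3.51)(20.79)(265.4) = 19365 J.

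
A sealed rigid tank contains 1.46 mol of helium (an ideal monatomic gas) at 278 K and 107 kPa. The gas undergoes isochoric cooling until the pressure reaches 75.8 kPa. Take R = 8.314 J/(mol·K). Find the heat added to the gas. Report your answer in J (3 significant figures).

Constant volume ⇒ W = 0, so Q = ΔU = nCᵥΔT with Cᵥ = 3R/2 = 12.47 J/(mol·K).
At constant V, T₂/T₁ = P₂/P₁ ⇒ ΔT = T₁(P₂/P₁ − 1) = 278·(75.8/107 − 1) = -81.06 K.
ΔU = (1.46)(12.47)(-81.06) = -1476 J.

Q ≈ -1480 J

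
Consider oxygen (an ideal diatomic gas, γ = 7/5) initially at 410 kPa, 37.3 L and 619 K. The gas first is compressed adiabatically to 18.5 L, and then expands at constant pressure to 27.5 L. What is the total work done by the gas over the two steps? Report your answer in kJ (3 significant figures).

Step 1 (adiabatic): W = (P₁V₁ − P₂V₂)/(γ−1) = (15293 − 20245)/0.4 = -12379 J.
After step 1: P = 1094 kPa, V = 18.5 L, T = 819.4 K.
Step 2 (isobaric): W = PΔV = (1094 kPa)(27.5 − 18.5 L) = 9849 J.
W_total = -12379 + 9849 = -2530 J.

W_total ≈ -2.53 kJ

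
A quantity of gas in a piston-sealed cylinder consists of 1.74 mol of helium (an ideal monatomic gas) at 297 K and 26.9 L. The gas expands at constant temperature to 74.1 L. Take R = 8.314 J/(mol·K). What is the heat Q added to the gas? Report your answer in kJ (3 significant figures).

Q ≈ 4.35 kJ

Isothermal ⇒ ΔU = 0, so Q = W = nRT ln(V₂/V₁).
Q = (1.74)(8.314)(297) ln(74.1/26.9) = 4297 × 1.013 = 4354 J.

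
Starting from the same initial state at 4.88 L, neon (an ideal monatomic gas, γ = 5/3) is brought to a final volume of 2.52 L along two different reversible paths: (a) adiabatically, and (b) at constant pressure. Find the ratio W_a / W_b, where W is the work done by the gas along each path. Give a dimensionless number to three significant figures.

W_a / W_b ≈ 1.72

Path (a) adiabatic: W = P₁V₁(1 − (V₁/V₂)^(γ−1))/(γ−1) → W_a/(P₁V₁) = -0.8304.
Path (b) isobaric: W = P₁(V₂ − V₁) → W_b/(P₁V₁) = -0.4836.
W_a / W_b = -0.8304 / -0.4836 = 1.717.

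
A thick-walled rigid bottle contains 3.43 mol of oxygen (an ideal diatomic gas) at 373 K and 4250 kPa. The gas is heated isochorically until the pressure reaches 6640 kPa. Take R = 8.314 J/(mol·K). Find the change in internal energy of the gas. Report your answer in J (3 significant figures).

Constant volume ⇒ W = 0, so Q = ΔU = nCᵥΔT with Cᵥ = 5R/2 = 20.79 J/(mol·K).
At constant V, T₂/T₁ = P₂/P₁ ⇒ ΔT = T₁(P₂/P₁ − 1) = 373·(6640/4250 − 1) = 209.8 K.
ΔU = (3.43)(20.79)(209.8) = 14954 J.

ΔU ≈ 15000 J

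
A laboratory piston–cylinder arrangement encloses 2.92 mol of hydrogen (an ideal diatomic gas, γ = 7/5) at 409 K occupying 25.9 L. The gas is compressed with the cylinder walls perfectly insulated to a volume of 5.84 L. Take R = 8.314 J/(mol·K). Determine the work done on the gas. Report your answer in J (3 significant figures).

Adiabatic: TV^(γ−1) = const with γ = 7/5.
T₂ = T₁ (V₁/V₂)^(γ−1) = 409 × (25.9/5.84)^0.4 = 409 × 1.814 = 742.1 K.
W_by = nCᵥ(T₁ − T₂) = (2.92)(20.79)(409 − 742.1) = -20218 J.
Work on gas = −W_by = 20218 J.

W ≈ 20200 J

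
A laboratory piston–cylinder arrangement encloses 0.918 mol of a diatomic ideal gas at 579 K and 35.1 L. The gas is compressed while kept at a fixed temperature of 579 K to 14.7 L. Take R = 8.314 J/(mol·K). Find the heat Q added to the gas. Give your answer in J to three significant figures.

Isothermal ⇒ ΔU = 0, so Q = W = nRT ln(V₂/V₁).
Q = (0.918)(8.314)(579) ln(14.7/35.1) = 4419 × -0.8704 = -3846 J.

Q ≈ -3850 J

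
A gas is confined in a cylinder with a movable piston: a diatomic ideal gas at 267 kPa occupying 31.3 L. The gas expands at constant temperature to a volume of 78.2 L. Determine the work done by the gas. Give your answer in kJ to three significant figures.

W ≈ 7.65 kJ

Isothermal: W = nRT ln(V₂/V₁) = P₁V₁ ln(V₂/V₁).
P₁V₁ = (267 kPa)(31.3 L) = 8357 J.
W = 8357 × ln(78.2/31.3) = 8357 × 0.9157
W_by_gas = 7652 J.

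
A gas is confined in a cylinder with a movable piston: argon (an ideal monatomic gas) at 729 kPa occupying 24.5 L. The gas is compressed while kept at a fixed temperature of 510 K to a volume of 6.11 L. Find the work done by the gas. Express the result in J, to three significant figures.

W ≈ -24800 J

Isothermal: W = nRT ln(V₂/V₁) = P₁V₁ ln(V₂/V₁).
P₁V₁ = (729 kPa)(24.5 L) = 17860 J.
W = 17860 × ln(6.11/24.5) = 17860 × -1.389
W_by_gas = -24804 J.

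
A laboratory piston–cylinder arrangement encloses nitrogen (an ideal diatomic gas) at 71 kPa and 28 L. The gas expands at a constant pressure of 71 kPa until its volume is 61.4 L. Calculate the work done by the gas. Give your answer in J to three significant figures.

Isobaric: W = P ΔV.
W = (71 kPa)(61.4 − 28 L) = (71)(33.4) = 2371 J.

W ≈ 2370 J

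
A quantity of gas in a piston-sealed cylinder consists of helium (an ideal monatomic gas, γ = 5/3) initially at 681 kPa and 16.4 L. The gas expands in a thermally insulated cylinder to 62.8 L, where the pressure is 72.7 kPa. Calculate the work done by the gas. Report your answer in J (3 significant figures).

Adiabatic: W = (P₁V₁ − P₂V₂)/(γ − 1) with γ = 5/3.
P₁V₁ = 11168 J, P₂V₂ = 4566 J.
W = (11168 − 4566) / 0.6667 = 9904 J.

W ≈ 9900 J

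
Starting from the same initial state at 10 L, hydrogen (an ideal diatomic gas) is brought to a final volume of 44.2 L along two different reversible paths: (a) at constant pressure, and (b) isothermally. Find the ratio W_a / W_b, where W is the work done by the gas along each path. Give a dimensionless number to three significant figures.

Path (a) isobaric: W = P₁(V₂ − V₁) → W_a/(P₁V₁) = 3.42.
Path (b) isothermal: W = P₁V₁ ln(V₂/V₁) → W_b/(P₁V₁) = 1.486.
W_a / W_b = 3.42 / 1.486 = 2.301.

W_a / W_b ≈ 2.30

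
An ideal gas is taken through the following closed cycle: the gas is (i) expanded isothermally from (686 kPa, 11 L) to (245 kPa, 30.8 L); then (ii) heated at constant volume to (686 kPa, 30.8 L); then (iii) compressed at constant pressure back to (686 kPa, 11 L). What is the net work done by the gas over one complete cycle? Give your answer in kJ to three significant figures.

W_net ≈ -5.81 kJ

Leg (i): W = PᵢVᵢ ln(V_f/Vᵢ) = (7546) ln(30.8/11) = 7770 J.
Leg (ii): W = 0.
Leg (iii): W = PΔV = (686)(11 − 30.8) = -13583 J.
W_net = 7770 − 13583 = -5813 J.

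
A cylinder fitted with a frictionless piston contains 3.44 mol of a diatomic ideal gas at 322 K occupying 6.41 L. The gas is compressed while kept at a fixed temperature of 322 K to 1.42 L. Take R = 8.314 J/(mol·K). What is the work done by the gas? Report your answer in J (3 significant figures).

Isothermal: W = nRT ln(V₂/V₁).
W = (3.44)(8.314)(322) × ln(1.42/6.41)
  = 9209 × -1.507
W_by_gas = -13880 J.

W ≈ -13900 J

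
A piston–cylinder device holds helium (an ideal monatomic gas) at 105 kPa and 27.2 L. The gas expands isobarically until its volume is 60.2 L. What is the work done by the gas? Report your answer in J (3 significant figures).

Isobaric: W = P ΔV.
W = (105 kPa)(60.2 − 27.2 L) = (105)(33) = 3465 J.

W ≈ 3460 J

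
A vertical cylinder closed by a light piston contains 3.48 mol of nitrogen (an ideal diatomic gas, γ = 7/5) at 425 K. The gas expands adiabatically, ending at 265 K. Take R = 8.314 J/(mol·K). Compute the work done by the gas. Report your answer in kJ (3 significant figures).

Adiabatic ⇒ Q = 0, so W_by = −ΔU = nCᵥ(T₁ − T₂).
Cᵥ = 5R/2 = 20.79 J/(mol·K).
W = (3.48)(20.79)(425 − 265) = 11573 J.

W ≈ 11.6 kJ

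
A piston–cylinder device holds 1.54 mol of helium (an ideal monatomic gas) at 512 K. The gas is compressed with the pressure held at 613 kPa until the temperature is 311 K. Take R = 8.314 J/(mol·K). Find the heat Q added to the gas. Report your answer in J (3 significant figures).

Q ≈ -6430 J

Isobaric: W = nRΔT = (1.54)(8.314)(-201) = -2574 J.
ΔU = nCᵥΔT with Cᵥ = 3R/2: ΔU = (1.54)(12.47)(-201) = -3860 J.
Q = ΔU + W = -3860 − 2574 = -6434 J.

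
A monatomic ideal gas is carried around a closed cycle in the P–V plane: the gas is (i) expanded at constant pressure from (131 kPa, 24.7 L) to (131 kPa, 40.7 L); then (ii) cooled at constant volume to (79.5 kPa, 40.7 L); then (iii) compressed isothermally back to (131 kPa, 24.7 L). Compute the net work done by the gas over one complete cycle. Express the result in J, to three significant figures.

Leg (i): W = PΔV = (131)(40.7 − 24.7) = 2096 J.
Leg (ii): W = 0.
Leg (iii): W = PᵢVᵢ ln(V_f/Vᵢ) = (3236) ln(24.7/40.7) = -1616 J.
W_net = 2096 − 1616 = 480 J.

W_net ≈ 480 J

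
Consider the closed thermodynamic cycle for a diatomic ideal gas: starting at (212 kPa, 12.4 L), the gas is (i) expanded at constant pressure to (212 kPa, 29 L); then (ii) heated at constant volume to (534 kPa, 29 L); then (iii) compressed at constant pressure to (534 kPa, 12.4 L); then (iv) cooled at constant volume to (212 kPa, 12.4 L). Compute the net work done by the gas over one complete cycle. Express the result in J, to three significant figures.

W_net ≈ -5350 J

Constant-volume legs do no work.
W(i) = (212)(29 − 12.4) = 3519 J; W(iii) = (534)(12.4 − 29) = -8864 J.
W_net = 3519 − 8864 = -5345 J (the counter-clockwise enclosed area).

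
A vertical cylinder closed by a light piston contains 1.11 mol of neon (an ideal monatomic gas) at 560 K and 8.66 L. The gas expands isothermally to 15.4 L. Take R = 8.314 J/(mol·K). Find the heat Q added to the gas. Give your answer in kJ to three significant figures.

Q ≈ 2.97 kJ

Isothermal ⇒ ΔU = 0, so Q = W = nRT ln(V₂/V₁).
Q = (1.11)(8.314)(560) ln(15.4/8.66) = 5168 × 0.5757 = 2975 J.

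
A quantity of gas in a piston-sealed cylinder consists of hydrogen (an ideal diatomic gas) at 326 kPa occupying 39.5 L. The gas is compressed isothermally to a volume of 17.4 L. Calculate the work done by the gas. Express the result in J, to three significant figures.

Isothermal: W = nRT ln(V₂/V₁) = P₁V₁ ln(V₂/V₁).
P₁V₁ = (326 kPa)(39.5 L) = 12877 J.
W = 12877 × ln(17.4/39.5) = 12877 × -0.8198
W_by_gas = -10557 J.

W ≈ -10600 J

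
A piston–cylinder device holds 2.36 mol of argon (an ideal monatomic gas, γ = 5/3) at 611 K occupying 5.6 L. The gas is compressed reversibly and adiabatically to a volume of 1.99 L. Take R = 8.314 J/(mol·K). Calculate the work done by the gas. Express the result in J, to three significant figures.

Adiabatic: TV^(γ−1) = const with γ = 5/3.
T₂ = T₁ (V₁/V₂)^(γ−1) = 611 × (5.6/1.99)^0.667 = 611 × 1.993 = 1218 K.
W_by = nCᵥ(T₁ − T₂) = (2.36)(12.47)(611 − 1218) = -17861 J.

W ≈ -17900 J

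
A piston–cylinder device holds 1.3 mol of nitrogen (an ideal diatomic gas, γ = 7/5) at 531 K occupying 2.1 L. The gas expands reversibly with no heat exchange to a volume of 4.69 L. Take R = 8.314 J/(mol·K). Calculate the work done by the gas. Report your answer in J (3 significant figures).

Adiabatic: TV^(γ−1) = const with γ = 7/5.
T₂ = T₁ (V₁/V₂)^(γ−1) = 531 × (2.1/4.69)^0.4 = 531 × 0.7251 = 385 K.
W_by = nCᵥ(T₁ − T₂) = (1.3)(20.79)(531 − 385) = 3944 J.

W ≈ 3940 J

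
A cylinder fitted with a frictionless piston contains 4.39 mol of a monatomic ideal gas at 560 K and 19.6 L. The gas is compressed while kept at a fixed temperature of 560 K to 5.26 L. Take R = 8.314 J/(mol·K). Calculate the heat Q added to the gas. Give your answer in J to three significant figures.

Isothermal ⇒ ΔU = 0, so Q = W = nRT ln(V₂/V₁).
Q = (4.39)(8.314)(560) ln(5.26/19.6) = 20439 × -1.315 = -26886 J.

Q ≈ -26900 J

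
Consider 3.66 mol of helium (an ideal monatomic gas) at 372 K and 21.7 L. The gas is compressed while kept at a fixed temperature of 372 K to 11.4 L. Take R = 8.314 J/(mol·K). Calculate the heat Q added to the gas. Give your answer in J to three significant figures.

Isothermal ⇒ ΔU = 0, so Q = W = nRT ln(V₂/V₁).
Q = (3.66)(8.314)(372) ln(11.4/21.7) = 11320 × -0.6437 = -7286 J.

Q ≈ -7290 J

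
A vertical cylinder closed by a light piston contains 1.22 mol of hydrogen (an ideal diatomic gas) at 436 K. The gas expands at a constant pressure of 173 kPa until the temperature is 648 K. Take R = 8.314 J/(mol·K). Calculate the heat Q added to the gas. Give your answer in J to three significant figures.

Isobaric: W = nRΔT = (1.22)(8.314)(212) = 2150 J.
ΔU = nCᵥΔT with Cᵥ = 5R/2: ΔU = (1.22)(20.79)(212) = 5376 J.
Q = ΔU + W = 5376 + 2150 = 7526 J.

Q ≈ 7530 J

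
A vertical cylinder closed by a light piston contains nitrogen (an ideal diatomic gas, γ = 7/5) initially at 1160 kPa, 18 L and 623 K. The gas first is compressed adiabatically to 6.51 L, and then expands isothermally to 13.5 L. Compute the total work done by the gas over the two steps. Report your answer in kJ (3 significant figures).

W_total ≈ -3.33 kJ

Step 1 (adiabatic): W = (P₁V₁ − P₂V₂)/(γ−1) = (20880 − 31362)/0.4 = -26206 J.
After step 1: P = 4818 kPa, V = 6.51 L, T = 935.8 K.
Step 2 (isothermal): W = P₁V₁ ln(V₂/V₁) = (31362) ln(13.5/6.51) = 22874 J.
W_total = -26206 + 22874 = -3332 J.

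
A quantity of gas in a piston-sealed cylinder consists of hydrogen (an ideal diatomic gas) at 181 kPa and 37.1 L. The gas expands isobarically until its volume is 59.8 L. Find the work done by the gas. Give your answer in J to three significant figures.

Isobaric: W = P ΔV.
W = (181 kPa)(59.8 − 37.1 L) = (181)(22.7) = 4109 J.

W ≈ 4110 J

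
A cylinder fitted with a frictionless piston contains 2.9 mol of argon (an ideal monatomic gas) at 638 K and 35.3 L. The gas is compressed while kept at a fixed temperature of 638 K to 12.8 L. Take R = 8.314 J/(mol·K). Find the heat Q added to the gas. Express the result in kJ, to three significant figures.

Isothermal ⇒ ΔU = 0, so Q = W = nRT ln(V₂/V₁).
Q = (2.9)(8.314)(638) ln(12.8/35.3) = 15383 × -1.014 = -15605 J.

Q ≈ -15.6 kJ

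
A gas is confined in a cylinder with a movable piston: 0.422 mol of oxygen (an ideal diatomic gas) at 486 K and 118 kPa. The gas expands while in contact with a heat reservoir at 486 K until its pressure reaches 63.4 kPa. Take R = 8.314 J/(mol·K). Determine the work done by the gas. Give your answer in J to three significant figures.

W ≈ 1060 J

Isothermal process: W = nRT ln(V₂/V₁) = nRT ln(P₁/P₂).
W = (0.422)(8.314)(486) × ln(118/63.4)
  = 1705 × ln(1.861) = 1705 × 0.6212
W_by_gas = 1059 J.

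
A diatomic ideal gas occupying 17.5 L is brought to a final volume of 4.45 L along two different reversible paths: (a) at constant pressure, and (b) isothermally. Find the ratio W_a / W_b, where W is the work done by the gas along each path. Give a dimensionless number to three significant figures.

W_a / W_b ≈ 0.545

Path (a) isobaric: W = P₁(V₂ − V₁) → W_a/(P₁V₁) = -0.7457.
Path (b) isothermal: W = P₁V₁ ln(V₂/V₁) → W_b/(P₁V₁) = -1.369.
W_a / W_b = -0.7457 / -1.369 = 0.5446.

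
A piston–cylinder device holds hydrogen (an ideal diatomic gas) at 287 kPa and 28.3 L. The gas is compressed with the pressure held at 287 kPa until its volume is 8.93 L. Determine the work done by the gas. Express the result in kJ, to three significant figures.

Isobaric: W = P ΔV.
W = (287 kPa)(8.93 − 28.3 L) = (287)(-19.37) = -5559 J.

W ≈ -5.56 kJ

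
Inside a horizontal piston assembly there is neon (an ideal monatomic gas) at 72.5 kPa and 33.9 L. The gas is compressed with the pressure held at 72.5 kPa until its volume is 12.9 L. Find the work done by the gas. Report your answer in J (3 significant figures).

Isobaric: W = P ΔV.
W = (72.5 kPa)(12.9 − 33.9 L) = (72.5)(-21) = -1522 J.

W ≈ -1520 J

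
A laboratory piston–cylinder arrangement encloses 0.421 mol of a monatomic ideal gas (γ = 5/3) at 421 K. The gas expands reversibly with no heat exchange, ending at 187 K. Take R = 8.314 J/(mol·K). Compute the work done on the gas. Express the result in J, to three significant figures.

W ≈ -1230 J

Adiabatic ⇒ Q = 0, so W_by = −ΔU = nCᵥ(T₁ − T₂).
Cᵥ = 3R/2 = 12.47 J/(mol·K).
W = (0.421)(12.47)(421 − 187) = 1229 J.
Work on gas = −W_by = -1229 J.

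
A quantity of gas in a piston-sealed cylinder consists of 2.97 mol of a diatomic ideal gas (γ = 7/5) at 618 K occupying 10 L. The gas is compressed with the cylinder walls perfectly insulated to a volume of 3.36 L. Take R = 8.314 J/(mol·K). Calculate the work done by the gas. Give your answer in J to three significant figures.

W ≈ -20900 J

Adiabatic: TV^(γ−1) = const with γ = 7/5.
T₂ = T₁ (V₁/V₂)^(γ−1) = 618 × (10/3.36)^0.4 = 618 × 1.547 = 956 K.
W_by = nCᵥ(T₁ − T₂) = (2.97)(20.79)(618 − 956) = -20865 J.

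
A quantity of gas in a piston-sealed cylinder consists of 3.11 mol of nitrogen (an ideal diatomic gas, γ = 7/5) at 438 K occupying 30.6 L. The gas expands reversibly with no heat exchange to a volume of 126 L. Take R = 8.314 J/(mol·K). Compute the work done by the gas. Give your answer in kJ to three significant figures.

W ≈ 12.2 kJ

Adiabatic: TV^(γ−1) = const with γ = 7/5.
T₂ = T₁ (V₁/V₂)^(γ−1) = 438 × (30.6/126)^0.4 = 438 × 0.5677 = 248.7 K.
W_by = nCᵥ(T₁ − T₂) = (3.11)(20.79)(438 − 248.7) = 12239 J.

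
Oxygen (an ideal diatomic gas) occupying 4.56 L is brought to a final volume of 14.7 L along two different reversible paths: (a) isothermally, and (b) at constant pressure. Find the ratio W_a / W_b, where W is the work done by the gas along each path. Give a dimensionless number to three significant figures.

Path (a) isothermal: W = P₁V₁ ln(V₂/V₁) → W_a/(P₁V₁) = 1.171.
Path (b) isobaric: W = P₁(V₂ − V₁) → W_b/(P₁V₁) = 2.224.
W_a / W_b = 1.171 / 2.224 = 0.5264.

W_a / W_b ≈ 0.526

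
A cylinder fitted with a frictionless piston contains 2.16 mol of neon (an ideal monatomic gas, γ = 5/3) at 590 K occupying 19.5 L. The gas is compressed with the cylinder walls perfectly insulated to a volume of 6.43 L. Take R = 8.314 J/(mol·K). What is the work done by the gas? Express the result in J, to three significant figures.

Adiabatic: TV^(γ−1) = const with γ = 5/3.
T₂ = T₁ (V₁/V₂)^(γ−1) = 590 × (19.5/6.43)^0.667 = 590 × 2.095 = 1236 K.
W_by = nCᵥ(T₁ − T₂) = (2.16)(12.47)(590 − 1236) = -17405 J.

W ≈ -17400 J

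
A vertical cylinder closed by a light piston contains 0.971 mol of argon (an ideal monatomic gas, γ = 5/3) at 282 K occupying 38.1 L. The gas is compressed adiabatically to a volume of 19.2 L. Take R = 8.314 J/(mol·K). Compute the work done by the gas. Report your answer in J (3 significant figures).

W ≈ -1980 J

Adiabatic: TV^(γ−1) = const with γ = 5/3.
T₂ = T₁ (V₁/V₂)^(γ−1) = 282 × (38.1/19.2)^0.667 = 282 × 1.579 = 445.3 K.
W_by = nCᵥ(T₁ − T₂) = (0.971)(12.47)(282 − 445.3) = -1978 J.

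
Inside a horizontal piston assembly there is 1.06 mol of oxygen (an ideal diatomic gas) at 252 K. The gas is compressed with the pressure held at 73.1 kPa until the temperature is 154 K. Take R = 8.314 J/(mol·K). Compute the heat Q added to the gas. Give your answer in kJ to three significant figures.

Q ≈ -3.02 kJ

Isobaric: W = nRΔT = (1.06)(8.314)(-98) = -863.7 J.
ΔU = nCᵥΔT with Cᵥ = 5R/2: ΔU = (1.06)(20.79)(-98) = -2159 J.
Q = ΔU + W = -2159 − 863.7 = -3023 J.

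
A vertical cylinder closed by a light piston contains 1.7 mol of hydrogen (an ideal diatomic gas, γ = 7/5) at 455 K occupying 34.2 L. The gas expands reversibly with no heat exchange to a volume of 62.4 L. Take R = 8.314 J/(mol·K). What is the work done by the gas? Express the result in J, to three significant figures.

W ≈ 3440 J

Adiabatic: TV^(γ−1) = const with γ = 7/5.
T₂ = T₁ (V₁/V₂)^(γ−1) = 455 × (34.2/62.4)^0.4 = 455 × 0.7862 = 357.7 K.
W_by = nCᵥ(T₁ − T₂) = (1.7)(20.79)(455 − 357.7) = 3437 J.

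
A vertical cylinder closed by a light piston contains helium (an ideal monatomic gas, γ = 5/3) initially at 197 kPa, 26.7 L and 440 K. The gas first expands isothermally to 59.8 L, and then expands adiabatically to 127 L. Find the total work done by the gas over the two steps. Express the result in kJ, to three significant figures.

W_total ≈ 7.36 kJ

Step 1 (isothermal): W = P₁V₁ ln(V₂/V₁) = (5260) ln(59.8/26.7) = 4241 J.
After step 1: P = 87.96 kPa, V = 59.8 L, T = 440 K.
Step 2 (adiabatic): W = (P₁V₁ − P₂V₂)/(γ−1) = (5260 − 3184)/0.667 = 3115 J.
W_total = 4241 + 3115 = 7356 J.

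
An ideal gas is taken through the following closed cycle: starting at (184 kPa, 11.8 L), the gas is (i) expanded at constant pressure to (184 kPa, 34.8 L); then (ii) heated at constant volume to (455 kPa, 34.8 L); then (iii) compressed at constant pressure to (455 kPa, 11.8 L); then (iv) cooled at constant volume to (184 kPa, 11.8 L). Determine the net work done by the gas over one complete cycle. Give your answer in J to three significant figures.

Constant-volume legs do no work.
W(i) = (184)(34.8 − 11.8) = 4232 J; W(iii) = (455)(11.8 − 34.8) = -10465 J.
W_net = 4232 − 10465 = -6233 J (the counter-clockwise enclosed area).

W_net ≈ -6230 J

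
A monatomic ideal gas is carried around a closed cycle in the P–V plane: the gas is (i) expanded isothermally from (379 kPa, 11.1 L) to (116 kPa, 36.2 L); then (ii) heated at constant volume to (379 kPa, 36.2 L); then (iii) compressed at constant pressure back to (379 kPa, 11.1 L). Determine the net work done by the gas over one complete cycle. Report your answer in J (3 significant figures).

Leg (i): W = PᵢVᵢ ln(V_f/Vᵢ) = (4207) ln(36.2/11.1) = 4973 J.
Leg (ii): W = 0.
Leg (iii): W = PΔV = (379)(11.1 − 36.2) = -9513 J.
W_net = 4973 − 9513 = -4540 J.

W_net ≈ -4540 J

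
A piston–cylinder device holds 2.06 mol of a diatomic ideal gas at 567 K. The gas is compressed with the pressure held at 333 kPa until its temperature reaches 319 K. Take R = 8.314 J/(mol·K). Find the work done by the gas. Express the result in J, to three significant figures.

W ≈ -4250 J

Isobaric: W = P ΔV = nR ΔT.
W = (2.06)(8.314)(319 − 567) = -4247 J.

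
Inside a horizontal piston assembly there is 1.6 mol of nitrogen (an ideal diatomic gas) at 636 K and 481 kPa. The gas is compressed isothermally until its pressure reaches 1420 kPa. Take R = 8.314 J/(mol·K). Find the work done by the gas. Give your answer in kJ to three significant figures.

Isothermal process: W = nRT ln(V₂/V₁) = nRT ln(P₁/P₂).
W = (1.6)(8.314)(636) × ln(481/1420)
  = 8460 × ln(0.3387) = 8460 × -1.083
W_by_gas = -9159 J.

W ≈ -9.16 kJ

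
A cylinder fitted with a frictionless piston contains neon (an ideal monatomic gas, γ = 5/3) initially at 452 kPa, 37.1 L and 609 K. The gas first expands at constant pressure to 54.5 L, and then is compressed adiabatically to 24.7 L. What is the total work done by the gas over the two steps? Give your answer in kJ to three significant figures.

W_total ≈ -17.8 kJ

Step 1 (isobaric): W = PΔV = (452 kPa)(54.5 − 37.1 L) = 7865 J.
After step 1: P = 452 kPa, V = 54.5 L, T = 894.6 K.
Step 2 (adiabatic): W = (P₁V₁ − P₂V₂)/(γ−1) = (24634 − 41751)/0.667 = -25676 J.
W_total = 7865 − 25676 = -17811 J.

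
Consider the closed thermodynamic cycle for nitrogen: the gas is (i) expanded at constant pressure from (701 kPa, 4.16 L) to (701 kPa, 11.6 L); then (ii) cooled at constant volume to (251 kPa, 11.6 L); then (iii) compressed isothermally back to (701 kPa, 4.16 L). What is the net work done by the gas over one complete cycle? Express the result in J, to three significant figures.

Leg (i): W = PΔV = (701)(11.6 − 4.16) = 5215 J.
Leg (ii): W = 0.
Leg (iii): W = PᵢVᵢ ln(V_f/Vᵢ) = (2912) ln(4.16/11.6) = -2986 J.
W_net = 5215 − 2986 = 2230 J.

W_net ≈ 2230 J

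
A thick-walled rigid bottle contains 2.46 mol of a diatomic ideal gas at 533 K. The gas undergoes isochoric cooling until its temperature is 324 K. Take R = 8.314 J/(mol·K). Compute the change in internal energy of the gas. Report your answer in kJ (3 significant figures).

ΔU ≈ -10.7 kJ

Constant volume ⇒ W = 0, so Q = ΔU = nCᵥΔT with Cᵥ = 5R/2 = 20.79 J/(mol·K).
ΔU = (2.46)(20.79)(324 − 533) = -10686 J.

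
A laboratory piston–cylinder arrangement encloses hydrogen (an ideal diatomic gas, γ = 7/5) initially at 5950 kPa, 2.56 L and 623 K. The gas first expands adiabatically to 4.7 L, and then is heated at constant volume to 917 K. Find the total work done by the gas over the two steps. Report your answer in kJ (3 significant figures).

Step 1 (adiabatic): W = (P₁V₁ − P₂V₂)/(γ−1) = (15232 − 11946)/0.4 = 8216 J.
Step 2 (isochoric): W = 0 (constant volume).
W_total = 8216 + 0 = 8216 J.

W_total ≈ 8.22 kJ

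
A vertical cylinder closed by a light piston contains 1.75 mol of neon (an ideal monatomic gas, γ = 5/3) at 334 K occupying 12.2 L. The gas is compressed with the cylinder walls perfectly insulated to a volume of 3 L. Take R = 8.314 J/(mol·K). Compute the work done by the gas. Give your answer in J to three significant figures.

Adiabatic: TV^(γ−1) = const with γ = 5/3.
T₂ = T₁ (V₁/V₂)^(γ−1) = 334 × (12.2/3)^0.667 = 334 × 2.548 = 851 K.
W_by = nCᵥ(T₁ − T₂) = (1.75)(12.47)(334 − 851) = -11282 J.

W ≈ -11300 J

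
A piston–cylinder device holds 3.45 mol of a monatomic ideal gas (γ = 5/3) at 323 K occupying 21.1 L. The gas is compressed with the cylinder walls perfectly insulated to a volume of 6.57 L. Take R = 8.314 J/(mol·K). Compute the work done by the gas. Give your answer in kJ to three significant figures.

Adiabatic: TV^(γ−1) = const with γ = 5/3.
T₂ = T₁ (V₁/V₂)^(γ−1) = 323 × (21.1/6.57)^0.667 = 323 × 2.177 = 703.1 K.
W_by = nCᵥ(T₁ − T₂) = (3.45)(12.47)(323 − 703.1) = -16354 J.

W ≈ -16.4 kJ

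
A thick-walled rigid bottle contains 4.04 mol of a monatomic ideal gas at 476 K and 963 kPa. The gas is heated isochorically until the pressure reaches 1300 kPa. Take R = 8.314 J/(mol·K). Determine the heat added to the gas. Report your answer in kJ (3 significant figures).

Q ≈ 8.39 kJ

Constant volume ⇒ W = 0, so Q = ΔU = nCᵥΔT with Cᵥ = 3R/2 = 12.47 J/(mol·K).
At constant V, T₂/T₁ = P₂/P₁ ⇒ ΔT = T₁(P₂/P₁ − 1) = 476·(1300/963 − 1) = 166.6 K.
ΔU = (4.04)(12.47)(166.6) = 8393 J.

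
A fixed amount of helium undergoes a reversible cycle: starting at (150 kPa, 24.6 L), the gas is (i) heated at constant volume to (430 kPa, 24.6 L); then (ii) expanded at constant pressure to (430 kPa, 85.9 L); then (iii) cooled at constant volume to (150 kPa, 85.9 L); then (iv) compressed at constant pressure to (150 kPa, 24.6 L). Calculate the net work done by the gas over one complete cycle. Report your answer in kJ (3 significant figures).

W_net ≈ 17.2 kJ

Constant-volume legs do no work.
W(ii) = (430)(85.9 − 24.6) = 26359 J; W(iv) = (150)(24.6 − 85.9) = -9195 J.
W_net = 26359 − 9195 = 17164 J (the clockwise enclosed area).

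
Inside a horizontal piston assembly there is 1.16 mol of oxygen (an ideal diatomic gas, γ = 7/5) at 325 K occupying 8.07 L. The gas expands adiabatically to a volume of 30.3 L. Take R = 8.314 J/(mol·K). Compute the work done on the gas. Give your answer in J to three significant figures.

Adiabatic: TV^(γ−1) = const with γ = 7/5.
T₂ = T₁ (V₁/V₂)^(γ−1) = 325 × (8.07/30.3)^0.4 = 325 × 0.5891 = 191.5 K.
W_by = nCᵥ(T₁ − T₂) = (1.16)(20.79)(325 − 191.5) = 3220 J.
Work on gas = −W_by = -3220 J.

W ≈ -3220 J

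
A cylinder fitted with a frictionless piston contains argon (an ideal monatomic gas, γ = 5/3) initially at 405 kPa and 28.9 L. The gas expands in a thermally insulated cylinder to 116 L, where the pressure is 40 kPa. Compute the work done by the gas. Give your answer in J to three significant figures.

Adiabatic: W = (P₁V₁ − P₂V₂)/(γ − 1) with γ = 5/3.
P₁V₁ = 11704 J, P₂V₂ = 4640 J.
W = (11704 − 4640) / 0.6667 = 10597 J.

W ≈ 10600 J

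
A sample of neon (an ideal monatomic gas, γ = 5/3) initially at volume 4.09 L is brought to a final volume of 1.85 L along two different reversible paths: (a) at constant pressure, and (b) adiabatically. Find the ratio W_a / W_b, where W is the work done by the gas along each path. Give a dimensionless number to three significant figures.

W_a / W_b ≈ 0.524

Path (a) isobaric: W = P₁(V₂ − V₁) → W_a/(P₁V₁) = -0.5477.
Path (b) adiabatic: W = P₁V₁(1 − (V₁/V₂)^(γ−1))/(γ−1) → W_b/(P₁V₁) = -1.046.
W_a / W_b = -0.5477 / -1.046 = 0.5238.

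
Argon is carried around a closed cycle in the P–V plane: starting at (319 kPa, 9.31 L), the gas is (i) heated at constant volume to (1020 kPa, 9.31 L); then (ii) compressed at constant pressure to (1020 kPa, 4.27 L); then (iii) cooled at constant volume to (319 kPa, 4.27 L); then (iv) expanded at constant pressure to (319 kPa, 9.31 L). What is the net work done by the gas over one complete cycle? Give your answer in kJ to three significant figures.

W_net ≈ -3.53 kJ

Constant-volume legs do no work.
W(ii) = (1020)(4.27 − 9.31) = -5141 J; W(iv) = (319)(9.31 − 4.27) = 1608 J.
W_net = -5141 + 1608 = -3533 J (the counter-clockwise enclosed area).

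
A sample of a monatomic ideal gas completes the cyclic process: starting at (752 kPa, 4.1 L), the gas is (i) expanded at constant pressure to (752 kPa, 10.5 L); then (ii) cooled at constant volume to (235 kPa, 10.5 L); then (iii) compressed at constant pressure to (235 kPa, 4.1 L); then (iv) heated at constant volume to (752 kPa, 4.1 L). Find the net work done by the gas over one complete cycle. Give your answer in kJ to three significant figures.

W_net ≈ 3.31 kJ

Constant-volume legs do no work.
W(i) = (752)(10.5 − 4.1) = 4813 J; W(iii) = (235)(4.1 − 10.5) = -1504 J.
W_net = 4813 − 1504 = 3309 J (the clockwise enclosed area).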